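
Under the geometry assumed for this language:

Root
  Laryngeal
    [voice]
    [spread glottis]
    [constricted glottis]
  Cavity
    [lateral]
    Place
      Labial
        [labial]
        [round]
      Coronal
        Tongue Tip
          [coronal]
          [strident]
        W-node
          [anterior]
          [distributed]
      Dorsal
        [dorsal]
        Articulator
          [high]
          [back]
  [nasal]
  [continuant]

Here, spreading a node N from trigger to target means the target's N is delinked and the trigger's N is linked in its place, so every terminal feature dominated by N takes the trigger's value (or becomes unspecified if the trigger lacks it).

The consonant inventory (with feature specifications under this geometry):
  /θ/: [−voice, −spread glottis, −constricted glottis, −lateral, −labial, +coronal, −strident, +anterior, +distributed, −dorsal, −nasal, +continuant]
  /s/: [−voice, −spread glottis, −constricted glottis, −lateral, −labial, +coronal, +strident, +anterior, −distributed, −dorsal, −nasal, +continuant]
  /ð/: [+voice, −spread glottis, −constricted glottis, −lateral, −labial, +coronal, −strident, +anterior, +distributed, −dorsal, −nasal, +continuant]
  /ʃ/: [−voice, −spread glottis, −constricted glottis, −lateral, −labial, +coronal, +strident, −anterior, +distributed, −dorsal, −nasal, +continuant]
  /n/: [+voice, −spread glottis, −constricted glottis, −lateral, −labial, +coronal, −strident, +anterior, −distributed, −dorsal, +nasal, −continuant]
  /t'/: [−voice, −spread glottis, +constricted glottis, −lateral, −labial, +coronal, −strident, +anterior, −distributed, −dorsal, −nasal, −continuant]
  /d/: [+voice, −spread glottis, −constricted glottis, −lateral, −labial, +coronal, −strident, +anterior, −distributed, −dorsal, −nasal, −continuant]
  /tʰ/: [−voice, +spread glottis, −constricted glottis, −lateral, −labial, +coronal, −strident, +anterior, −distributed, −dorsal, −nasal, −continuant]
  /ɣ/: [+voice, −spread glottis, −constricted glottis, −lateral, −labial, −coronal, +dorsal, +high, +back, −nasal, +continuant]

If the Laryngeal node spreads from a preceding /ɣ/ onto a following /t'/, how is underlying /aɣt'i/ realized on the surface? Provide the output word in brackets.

[aɣdi]

The Laryngeal node dominates the terminals [voice], [spread glottis], [constricted glottis].
Spreading Laryngeal from /ɣ/ onto /t'/ replaces those values with /ɣ/'s: [+voice], [−spread glottis], [−constricted glottis]. Features outside Laryngeal ([lateral], [labial], [coronal], …) stay as in /t'/.
The resulting bundle matches /d/ in the inventory; substituting it for /t'/ gives [aɣdi].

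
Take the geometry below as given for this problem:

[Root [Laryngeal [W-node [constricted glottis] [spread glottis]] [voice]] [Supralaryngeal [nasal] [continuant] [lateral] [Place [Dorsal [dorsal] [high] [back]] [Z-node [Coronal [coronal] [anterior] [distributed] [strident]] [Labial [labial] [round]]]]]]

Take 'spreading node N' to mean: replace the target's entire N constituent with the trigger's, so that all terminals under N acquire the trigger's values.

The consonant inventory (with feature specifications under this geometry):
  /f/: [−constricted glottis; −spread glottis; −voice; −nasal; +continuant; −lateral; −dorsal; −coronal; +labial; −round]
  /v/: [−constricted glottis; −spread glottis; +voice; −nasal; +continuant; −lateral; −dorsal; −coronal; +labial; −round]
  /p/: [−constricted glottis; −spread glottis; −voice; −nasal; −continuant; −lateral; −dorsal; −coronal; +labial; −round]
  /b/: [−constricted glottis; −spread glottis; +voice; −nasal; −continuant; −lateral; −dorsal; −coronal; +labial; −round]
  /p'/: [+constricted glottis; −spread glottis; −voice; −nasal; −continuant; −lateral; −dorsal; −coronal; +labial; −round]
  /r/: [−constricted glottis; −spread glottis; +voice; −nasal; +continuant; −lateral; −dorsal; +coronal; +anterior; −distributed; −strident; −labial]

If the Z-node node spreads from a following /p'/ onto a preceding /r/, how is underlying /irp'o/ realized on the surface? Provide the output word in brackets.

[ivp'o]

The Z-node node dominates the terminals [coronal], [anterior], [distributed], [strident], [labial], [round].
Spreading Z-node from /p'/ onto /r/ replaces those values with /p'/'s: [−coronal], [+labial], [−round]. Features outside Z-node ([constricted glottis], [spread glottis], [voice], …) stay as in /r/.
The resulting bundle matches /v/ in the inventory; substituting it for /r/ gives [ivp'o].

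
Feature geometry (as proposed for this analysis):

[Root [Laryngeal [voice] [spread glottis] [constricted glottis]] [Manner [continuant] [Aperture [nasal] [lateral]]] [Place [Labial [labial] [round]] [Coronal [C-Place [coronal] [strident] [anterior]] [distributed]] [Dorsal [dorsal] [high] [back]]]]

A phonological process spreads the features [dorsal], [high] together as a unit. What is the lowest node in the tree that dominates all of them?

[dorsal]: Root / Place / Dorsal / [dorsal].
[high]: Root / Place / Dorsal / [high].
The lowest node appearing on every path is Dorsal; each proper daughter of Dorsal fails to dominate at least one of the listed features.

Dorsal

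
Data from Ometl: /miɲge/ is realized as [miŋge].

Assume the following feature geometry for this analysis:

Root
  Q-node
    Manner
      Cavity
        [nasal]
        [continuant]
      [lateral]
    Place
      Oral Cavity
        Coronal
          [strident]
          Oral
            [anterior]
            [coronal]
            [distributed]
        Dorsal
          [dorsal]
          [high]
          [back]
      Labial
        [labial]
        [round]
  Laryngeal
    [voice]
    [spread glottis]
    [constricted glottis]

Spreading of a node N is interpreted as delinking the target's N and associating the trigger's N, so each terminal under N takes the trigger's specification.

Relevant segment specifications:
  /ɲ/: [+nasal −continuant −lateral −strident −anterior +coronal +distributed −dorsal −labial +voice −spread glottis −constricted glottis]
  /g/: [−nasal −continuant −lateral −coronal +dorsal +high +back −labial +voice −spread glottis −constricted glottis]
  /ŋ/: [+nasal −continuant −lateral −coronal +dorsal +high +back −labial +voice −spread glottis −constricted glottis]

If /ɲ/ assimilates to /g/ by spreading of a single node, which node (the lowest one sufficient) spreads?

The alternation /ɲ/ → [ŋ] changes [coronal], [anterior], [distributed], [strident], [dorsal], [high], [back] and nothing else.
The smallest constituent containing every changed terminal is Oral Cavity — each of its daughters lacks at least one of the affected features.
If Oral Cavity spreads, every terminal under it takes /g/'s value, producing [ŋ] as observed.
[nasal] stays as in /ɲ/ although /g/ differs there, so no node dominating it spread; among the remaining candidates Oral Cavity is the lowest that derives the output.

Oral Cavity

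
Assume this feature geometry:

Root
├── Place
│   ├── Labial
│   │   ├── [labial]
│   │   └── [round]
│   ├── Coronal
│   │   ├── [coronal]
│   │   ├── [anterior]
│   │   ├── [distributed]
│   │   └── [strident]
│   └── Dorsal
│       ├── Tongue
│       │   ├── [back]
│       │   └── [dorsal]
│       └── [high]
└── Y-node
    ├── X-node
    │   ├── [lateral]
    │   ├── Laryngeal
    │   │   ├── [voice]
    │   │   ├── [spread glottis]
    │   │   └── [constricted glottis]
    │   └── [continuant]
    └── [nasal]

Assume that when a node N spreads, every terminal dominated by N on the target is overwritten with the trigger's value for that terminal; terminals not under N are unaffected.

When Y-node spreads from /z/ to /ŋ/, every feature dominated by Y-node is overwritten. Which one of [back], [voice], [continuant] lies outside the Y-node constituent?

[back]

Under this geometry, Y-node contains [lateral], [voice], [spread glottis], [constricted glottis], [continuant], [nasal].
Of the listed options, [continuant], [voice] are among these and would be overwritten by spreading Y-node.
But [back] is a dependent of Tongue, outside Y-node; it is therefore untouched by the spreading.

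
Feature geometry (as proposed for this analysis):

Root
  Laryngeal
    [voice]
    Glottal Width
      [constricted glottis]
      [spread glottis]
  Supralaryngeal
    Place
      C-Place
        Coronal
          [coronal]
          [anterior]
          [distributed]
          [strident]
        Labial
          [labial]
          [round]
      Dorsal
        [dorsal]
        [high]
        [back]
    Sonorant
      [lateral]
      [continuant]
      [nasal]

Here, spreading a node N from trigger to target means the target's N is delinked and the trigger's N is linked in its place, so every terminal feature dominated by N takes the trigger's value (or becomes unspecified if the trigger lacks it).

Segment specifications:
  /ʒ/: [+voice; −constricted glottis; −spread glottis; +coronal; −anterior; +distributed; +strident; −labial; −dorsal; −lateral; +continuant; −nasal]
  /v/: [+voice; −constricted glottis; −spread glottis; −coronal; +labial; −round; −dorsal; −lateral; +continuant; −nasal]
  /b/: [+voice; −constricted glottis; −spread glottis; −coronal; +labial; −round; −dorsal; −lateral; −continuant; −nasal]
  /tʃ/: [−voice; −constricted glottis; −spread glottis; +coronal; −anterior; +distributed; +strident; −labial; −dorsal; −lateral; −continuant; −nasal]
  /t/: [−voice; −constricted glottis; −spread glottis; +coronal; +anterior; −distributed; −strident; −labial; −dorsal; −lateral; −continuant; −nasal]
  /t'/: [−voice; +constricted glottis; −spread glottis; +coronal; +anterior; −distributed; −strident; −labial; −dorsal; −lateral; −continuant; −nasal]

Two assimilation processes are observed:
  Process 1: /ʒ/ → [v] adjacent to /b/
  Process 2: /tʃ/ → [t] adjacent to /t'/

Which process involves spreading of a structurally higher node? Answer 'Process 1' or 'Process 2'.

Process 1

In Process 1, [labial], [round], [coronal], [anterior], [distributed], [strident] change, so the minimal spreading node is C-Place at depth 3.
Process 2 alters [anterior], [distributed], [strident]; the lowest common ancestor is Coronal (depth 4 from Root).
Depth 3 < depth 4; Process 1 involves the structurally higher constituent C-Place.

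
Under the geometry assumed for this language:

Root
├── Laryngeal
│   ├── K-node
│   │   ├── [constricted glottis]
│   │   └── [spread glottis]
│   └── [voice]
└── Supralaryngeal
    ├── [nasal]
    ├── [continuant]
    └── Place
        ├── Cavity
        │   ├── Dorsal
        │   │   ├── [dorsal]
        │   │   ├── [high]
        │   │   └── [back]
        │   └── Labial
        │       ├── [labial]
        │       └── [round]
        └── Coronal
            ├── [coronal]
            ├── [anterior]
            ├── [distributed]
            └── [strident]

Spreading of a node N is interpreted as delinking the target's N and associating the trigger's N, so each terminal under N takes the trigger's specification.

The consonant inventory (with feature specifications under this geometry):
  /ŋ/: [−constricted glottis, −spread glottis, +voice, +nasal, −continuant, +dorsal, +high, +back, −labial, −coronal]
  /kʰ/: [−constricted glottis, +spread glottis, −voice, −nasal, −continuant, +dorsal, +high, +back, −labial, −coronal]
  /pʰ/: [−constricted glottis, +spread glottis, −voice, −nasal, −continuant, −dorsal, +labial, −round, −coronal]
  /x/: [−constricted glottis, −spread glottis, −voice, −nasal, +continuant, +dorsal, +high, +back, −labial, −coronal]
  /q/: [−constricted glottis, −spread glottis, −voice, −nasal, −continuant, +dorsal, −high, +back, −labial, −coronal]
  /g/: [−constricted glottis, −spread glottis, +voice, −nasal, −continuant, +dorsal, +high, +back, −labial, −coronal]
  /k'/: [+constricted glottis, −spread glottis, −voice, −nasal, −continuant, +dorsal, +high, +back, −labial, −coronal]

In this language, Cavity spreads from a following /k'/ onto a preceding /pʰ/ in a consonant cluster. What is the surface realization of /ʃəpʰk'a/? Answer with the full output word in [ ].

[ʃəkʰk'a]

Terminals under Cavity in this geometry: [dorsal], [high], [back], [labial], [round].
After delinking /pʰ/'s Cavity and linking /k'/'s, the affected terminals become [+dorsal], [+high], [+back], [−labial]; [constricted glottis], [spread glottis], [voice], … (outside Cavity) are retained from /pʰ/.
This feature bundle is that of [kʰ], so /ʃəpʰk'a/ surfaces as [ʃəkʰk'a].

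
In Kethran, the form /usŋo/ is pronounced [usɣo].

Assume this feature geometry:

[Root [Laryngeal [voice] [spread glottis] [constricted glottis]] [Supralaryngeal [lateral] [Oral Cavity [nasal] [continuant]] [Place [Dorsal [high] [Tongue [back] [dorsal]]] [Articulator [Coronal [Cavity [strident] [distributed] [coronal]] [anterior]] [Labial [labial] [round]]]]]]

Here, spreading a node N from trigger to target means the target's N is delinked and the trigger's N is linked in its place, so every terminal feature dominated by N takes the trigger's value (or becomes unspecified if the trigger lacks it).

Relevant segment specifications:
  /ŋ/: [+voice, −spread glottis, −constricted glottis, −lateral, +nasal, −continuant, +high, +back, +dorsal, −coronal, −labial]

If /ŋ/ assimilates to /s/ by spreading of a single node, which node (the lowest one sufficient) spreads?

The alternation /ŋ/ → [ɣ] changes [nasal], [continuant] and nothing else.
Tracing each changed feature up the tree, the paths first meet at Oral Cavity; any lower node misses at least one of them.
Spreading Oral Cavity from /s/ overwrites each of those terminals with /s/'s values, yielding exactly [ɣ].
Since [dorsal], [coronal] are preserved even though /s/ disagrees there, no node above Oral Cavity spread.

Oral Cavity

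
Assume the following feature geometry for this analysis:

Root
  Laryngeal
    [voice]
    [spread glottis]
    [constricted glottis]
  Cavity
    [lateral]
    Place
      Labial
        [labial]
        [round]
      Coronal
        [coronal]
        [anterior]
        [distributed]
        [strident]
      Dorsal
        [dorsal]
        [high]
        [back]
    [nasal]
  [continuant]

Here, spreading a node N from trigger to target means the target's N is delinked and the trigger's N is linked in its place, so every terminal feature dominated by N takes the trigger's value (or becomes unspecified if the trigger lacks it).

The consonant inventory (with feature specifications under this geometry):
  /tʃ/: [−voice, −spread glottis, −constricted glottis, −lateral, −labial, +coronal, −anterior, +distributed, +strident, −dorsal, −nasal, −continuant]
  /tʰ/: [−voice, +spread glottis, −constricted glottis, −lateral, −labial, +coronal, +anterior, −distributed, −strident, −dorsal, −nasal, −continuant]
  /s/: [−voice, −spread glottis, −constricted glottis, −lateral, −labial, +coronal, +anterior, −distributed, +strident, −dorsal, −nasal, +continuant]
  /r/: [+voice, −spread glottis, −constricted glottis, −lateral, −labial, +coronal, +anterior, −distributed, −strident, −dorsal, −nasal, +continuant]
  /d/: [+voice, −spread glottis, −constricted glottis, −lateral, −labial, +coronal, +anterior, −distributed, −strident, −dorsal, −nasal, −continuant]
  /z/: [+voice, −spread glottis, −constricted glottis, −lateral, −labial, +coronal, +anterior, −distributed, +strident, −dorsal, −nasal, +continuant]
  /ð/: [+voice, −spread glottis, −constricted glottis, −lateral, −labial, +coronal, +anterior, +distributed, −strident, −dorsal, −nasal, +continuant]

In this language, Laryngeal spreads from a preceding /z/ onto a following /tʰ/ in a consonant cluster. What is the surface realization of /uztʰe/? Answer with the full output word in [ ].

Laryngeal immediately or transitively dominates [voice], [spread glottis], [constricted glottis].
The target acquires /z/'s values for everything under Laryngeal — [+voice], [−spread glottis], [−constricted glottis] — while keeping its own [lateral], [labial], [coronal], ….
This feature bundle is that of [d], so /uztʰe/ surfaces as [uzde].

[uzde]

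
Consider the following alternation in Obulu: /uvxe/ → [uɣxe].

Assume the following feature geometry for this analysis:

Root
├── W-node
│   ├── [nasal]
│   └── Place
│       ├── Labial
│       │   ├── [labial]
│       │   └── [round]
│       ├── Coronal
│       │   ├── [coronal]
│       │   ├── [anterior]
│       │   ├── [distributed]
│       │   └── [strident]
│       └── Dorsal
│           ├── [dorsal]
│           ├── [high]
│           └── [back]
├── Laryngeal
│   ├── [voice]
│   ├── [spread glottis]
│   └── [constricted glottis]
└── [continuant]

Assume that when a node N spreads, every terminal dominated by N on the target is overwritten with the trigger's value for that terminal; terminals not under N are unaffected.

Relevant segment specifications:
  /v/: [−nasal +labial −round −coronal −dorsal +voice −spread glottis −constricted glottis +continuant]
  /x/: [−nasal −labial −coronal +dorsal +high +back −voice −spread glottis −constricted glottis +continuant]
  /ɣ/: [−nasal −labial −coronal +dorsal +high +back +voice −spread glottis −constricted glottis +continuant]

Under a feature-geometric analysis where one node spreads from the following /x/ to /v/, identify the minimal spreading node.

The alternation /v/ → [ɣ] changes [labial], [round], [dorsal], [high], [back] and nothing else.
The smallest constituent containing every changed terminal is Place — each of its daughters lacks at least one of the affected features.
If Place spreads, every terminal under it takes /x/'s value, producing [ɣ] as observed.
[voice] stays as in /v/ although /x/ differs there, so no node dominating it spread; among the remaining candidates Place is the lowest that derives the output.

Place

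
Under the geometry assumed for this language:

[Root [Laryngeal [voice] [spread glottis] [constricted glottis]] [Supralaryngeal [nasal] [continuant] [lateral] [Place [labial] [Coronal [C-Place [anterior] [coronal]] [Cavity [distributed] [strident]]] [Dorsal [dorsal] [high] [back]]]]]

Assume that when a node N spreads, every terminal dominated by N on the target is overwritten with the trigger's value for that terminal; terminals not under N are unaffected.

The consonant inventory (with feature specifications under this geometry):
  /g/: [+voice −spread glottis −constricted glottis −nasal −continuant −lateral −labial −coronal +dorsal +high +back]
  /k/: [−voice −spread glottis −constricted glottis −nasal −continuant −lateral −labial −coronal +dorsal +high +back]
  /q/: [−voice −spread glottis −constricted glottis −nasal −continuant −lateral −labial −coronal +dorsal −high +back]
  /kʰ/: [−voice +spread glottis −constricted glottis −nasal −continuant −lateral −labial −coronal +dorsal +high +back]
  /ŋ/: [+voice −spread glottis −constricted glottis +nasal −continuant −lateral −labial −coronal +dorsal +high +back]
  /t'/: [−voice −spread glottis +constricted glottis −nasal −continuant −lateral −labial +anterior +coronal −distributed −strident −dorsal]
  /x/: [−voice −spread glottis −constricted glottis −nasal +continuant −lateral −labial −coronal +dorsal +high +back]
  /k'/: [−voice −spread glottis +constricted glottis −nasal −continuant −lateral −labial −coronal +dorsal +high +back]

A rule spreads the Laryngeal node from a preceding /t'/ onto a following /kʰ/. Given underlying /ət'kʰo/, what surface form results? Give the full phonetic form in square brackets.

[ət'k'o]

Laryngeal immediately or transitively dominates [voice], [spread glottis], [constricted glottis].
After delinking /kʰ/'s Laryngeal and linking /t'/'s, the affected terminals become [−voice], [−spread glottis], [+constricted glottis]; [nasal], [continuant], [lateral], … (outside Laryngeal) are retained from /kʰ/.
Among the inventory, only /k'/ has exactly this specification, giving the surface form [ət'k'o].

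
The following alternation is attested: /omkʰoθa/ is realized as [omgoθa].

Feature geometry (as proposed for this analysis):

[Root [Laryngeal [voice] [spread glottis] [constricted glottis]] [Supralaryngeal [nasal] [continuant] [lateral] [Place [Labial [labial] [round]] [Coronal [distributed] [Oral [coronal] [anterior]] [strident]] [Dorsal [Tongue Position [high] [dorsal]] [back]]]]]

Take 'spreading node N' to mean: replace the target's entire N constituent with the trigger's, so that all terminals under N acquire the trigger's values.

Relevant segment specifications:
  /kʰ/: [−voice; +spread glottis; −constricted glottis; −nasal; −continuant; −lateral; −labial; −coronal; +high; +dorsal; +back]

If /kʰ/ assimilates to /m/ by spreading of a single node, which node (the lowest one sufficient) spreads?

Laryngeal

The alternation /kʰ/ → [g] changes [voice], [spread glottis] and nothing else.
In this geometry the lowest node dominating all of them is Laryngeal: every daughter of Laryngeal dominates only a proper subset, so no lower node suffices.
If Laryngeal spreads, every terminal under it takes /m/'s value, producing [g] as observed.
[dorsal], [labial] — on which /m/ differs from /kʰ/ — are unchanged, so Root cannot have spread; the constituent is no larger than Laryngeal.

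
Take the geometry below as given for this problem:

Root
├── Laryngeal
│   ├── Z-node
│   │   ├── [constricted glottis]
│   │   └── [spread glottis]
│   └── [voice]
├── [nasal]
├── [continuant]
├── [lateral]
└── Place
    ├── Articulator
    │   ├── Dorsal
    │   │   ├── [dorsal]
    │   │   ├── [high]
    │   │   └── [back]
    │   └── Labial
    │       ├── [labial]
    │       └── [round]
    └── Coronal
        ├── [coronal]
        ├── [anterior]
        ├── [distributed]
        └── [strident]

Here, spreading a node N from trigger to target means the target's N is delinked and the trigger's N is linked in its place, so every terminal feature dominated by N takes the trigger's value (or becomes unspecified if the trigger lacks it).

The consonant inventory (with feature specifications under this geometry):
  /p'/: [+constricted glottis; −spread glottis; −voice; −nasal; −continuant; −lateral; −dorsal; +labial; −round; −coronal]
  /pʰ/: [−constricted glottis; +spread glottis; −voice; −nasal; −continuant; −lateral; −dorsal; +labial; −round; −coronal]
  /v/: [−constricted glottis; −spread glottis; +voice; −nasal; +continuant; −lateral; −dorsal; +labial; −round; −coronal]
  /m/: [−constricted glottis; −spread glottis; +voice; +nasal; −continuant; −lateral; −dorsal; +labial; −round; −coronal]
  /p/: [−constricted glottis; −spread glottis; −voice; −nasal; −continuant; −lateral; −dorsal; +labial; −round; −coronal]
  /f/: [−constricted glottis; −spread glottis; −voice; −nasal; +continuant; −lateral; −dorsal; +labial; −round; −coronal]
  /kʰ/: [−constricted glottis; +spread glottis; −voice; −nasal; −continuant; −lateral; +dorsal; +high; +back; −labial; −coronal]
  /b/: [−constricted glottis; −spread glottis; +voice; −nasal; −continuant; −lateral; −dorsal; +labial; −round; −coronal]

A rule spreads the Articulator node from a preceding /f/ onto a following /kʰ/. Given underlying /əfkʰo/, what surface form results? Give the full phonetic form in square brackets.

Terminals under Articulator in this geometry: [dorsal], [high], [back], [labial], [round].
After delinking /kʰ/'s Articulator and linking /f/'s, the affected terminals become [−dorsal], [+labial], [−round]; [constricted glottis], [spread glottis], [voice], … (outside Articulator) are retained from /kʰ/.
Among the inventory, only /pʰ/ has exactly this specification, giving the surface form [əfpʰo].

[əfpʰo]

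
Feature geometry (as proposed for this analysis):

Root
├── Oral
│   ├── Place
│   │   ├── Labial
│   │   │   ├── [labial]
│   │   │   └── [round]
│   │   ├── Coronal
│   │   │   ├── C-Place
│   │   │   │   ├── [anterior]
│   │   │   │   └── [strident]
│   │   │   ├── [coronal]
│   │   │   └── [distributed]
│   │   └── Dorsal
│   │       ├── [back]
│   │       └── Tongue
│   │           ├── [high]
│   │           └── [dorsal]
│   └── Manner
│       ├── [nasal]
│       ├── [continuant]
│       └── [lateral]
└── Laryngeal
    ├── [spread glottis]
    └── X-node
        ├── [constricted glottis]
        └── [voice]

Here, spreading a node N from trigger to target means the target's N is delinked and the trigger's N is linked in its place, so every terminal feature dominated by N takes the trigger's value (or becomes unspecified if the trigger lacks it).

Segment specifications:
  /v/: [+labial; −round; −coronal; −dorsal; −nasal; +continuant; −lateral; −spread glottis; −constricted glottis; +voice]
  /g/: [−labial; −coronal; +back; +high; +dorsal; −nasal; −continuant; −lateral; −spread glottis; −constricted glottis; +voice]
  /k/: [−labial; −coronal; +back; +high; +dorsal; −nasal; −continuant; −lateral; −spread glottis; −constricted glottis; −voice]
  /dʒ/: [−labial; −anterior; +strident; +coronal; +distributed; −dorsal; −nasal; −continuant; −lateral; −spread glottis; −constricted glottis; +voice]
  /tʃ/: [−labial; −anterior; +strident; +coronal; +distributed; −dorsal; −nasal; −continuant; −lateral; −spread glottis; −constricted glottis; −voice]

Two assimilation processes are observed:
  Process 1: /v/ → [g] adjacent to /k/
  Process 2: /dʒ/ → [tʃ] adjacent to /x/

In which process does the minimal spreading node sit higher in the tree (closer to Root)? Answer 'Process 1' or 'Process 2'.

Process 1

Process 1: the features that change are [continuant], [labial], [round], [dorsal], [high], [back]; the minimal node is Oral (depth 1).
Process 2: the feature that changes is [voice]; the minimal node is [voice] (depth 3).
Oral is closer to Root than [voice], so Process 1 spreads the higher node.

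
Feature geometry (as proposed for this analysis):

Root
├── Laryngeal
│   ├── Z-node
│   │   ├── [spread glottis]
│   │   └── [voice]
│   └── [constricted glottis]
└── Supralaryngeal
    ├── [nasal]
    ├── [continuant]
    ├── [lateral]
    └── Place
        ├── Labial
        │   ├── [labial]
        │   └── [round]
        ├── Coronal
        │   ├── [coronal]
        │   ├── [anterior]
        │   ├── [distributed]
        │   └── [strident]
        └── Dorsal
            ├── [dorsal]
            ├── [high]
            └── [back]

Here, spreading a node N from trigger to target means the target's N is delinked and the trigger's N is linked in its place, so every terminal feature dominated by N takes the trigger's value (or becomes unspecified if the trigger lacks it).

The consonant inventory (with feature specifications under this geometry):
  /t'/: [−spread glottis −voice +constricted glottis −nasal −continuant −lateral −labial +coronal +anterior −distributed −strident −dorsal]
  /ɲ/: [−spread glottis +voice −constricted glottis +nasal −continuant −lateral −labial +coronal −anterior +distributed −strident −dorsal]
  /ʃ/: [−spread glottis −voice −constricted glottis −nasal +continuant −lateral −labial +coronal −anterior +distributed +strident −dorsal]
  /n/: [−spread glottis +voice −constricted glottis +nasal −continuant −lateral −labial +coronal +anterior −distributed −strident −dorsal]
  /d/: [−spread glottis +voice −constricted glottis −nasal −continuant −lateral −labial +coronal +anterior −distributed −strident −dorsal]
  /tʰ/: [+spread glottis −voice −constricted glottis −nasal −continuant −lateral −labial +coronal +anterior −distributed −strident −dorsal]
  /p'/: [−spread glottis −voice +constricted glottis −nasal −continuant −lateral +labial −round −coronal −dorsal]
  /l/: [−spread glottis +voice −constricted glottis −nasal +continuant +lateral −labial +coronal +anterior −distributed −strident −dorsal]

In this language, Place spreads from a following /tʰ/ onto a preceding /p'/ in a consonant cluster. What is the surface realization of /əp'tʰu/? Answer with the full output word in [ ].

[ət'tʰu]

The Place node dominates the terminals [labial], [round], [coronal], [anterior], [distributed], [strident], [dorsal], [high], [back].
Spreading Place from /tʰ/ onto /p'/ replaces those values with /tʰ/'s: [−labial], [+coronal], [+anterior], [−distributed], [−strident], [−dorsal]. Features outside Place ([spread glottis], [voice], [constricted glottis], …) stay as in /p'/.
The resulting bundle matches /t'/ in the inventory; substituting it for /p'/ gives [ət'tʰu].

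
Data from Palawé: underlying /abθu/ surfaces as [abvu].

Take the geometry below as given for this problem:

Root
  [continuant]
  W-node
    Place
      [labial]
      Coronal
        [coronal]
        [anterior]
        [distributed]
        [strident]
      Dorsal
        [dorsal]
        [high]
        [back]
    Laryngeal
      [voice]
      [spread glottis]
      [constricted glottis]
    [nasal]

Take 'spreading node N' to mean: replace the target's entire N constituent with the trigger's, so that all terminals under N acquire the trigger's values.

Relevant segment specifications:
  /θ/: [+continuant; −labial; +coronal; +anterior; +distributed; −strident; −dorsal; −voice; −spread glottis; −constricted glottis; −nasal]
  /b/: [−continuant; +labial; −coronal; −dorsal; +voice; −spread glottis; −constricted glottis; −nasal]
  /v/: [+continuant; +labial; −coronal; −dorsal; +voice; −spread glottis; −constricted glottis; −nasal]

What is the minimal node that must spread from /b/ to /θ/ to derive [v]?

W-node

Comparing /θ/ with its surface form [v], the features that change are [voice], [labial], [coronal], [anterior], [distributed], [strident].
Tracing each changed feature up the tree, the paths first meet at W-node; any lower node misses at least one of them.
Spreading W-node from /b/ overwrites each of those terminals with /b/'s values, yielding exactly [v].
Had Root spread, [continuant] would have taken /b/'s value; it stays as in /θ/, confirming the spreading constituent is exactly W-node.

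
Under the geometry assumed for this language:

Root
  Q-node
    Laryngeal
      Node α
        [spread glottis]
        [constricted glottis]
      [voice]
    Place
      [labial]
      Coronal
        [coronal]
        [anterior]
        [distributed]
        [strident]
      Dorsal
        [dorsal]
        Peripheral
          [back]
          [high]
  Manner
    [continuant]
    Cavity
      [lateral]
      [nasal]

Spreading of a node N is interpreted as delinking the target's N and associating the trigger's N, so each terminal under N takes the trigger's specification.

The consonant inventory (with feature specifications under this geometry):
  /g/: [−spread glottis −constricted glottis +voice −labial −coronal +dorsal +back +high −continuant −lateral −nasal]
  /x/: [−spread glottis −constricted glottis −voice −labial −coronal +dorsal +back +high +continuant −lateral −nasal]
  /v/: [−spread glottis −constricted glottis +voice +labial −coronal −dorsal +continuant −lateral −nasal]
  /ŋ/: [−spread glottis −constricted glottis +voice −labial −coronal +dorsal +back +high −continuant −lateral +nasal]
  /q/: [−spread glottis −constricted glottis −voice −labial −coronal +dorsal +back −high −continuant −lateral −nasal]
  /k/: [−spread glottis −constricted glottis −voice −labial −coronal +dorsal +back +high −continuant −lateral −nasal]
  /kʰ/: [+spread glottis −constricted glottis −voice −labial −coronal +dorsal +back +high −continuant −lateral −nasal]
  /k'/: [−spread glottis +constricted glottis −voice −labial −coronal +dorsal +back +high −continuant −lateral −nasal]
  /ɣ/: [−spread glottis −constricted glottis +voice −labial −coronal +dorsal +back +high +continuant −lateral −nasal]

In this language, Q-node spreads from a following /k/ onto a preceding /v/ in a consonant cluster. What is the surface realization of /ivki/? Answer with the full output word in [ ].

[ixki]

Q-node immediately or transitively dominates [spread glottis], [constricted glottis], [voice], [labial], [coronal], [anterior], [distributed], [strident], [dorsal], [back], [high].
Spreading Q-node from /k/ onto /v/ replaces those values with /k/'s: [−spread glottis], [−constricted glottis], [−voice], [−labial], [−coronal], [+dorsal], [+back], [+high]. Features outside Q-node ([continuant], [lateral], [nasal]) stay as in /v/.
This feature bundle is that of [x], so /ivki/ surfaces as [ixki].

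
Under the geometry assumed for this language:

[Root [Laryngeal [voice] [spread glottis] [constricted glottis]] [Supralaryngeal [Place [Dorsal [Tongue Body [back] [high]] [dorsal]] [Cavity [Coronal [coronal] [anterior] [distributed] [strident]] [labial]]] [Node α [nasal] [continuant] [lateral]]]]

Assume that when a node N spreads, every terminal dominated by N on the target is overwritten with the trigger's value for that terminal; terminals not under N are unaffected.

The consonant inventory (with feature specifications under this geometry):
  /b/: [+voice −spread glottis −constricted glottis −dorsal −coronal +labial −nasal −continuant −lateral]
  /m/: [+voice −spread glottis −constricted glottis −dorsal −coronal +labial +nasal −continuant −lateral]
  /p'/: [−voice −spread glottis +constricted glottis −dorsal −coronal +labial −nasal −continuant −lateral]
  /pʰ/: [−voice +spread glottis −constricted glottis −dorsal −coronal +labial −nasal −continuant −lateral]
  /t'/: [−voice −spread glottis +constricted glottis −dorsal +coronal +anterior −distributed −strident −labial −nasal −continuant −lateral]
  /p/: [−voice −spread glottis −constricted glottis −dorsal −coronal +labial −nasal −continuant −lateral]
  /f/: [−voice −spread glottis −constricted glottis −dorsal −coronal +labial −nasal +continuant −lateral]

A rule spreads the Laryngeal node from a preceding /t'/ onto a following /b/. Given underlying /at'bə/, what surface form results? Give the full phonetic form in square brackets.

The Laryngeal node dominates the terminals [voice], [spread glottis], [constricted glottis].
Spreading Laryngeal from /t'/ onto /b/ replaces those values with /t'/'s: [−voice], [−spread glottis], [+constricted glottis]. Features outside Laryngeal ([dorsal], [coronal], [labial], …) stay as in /b/.
Among the inventory, only /p'/ has exactly this specification, giving the surface form [at'p'ə].

[at'p'ə]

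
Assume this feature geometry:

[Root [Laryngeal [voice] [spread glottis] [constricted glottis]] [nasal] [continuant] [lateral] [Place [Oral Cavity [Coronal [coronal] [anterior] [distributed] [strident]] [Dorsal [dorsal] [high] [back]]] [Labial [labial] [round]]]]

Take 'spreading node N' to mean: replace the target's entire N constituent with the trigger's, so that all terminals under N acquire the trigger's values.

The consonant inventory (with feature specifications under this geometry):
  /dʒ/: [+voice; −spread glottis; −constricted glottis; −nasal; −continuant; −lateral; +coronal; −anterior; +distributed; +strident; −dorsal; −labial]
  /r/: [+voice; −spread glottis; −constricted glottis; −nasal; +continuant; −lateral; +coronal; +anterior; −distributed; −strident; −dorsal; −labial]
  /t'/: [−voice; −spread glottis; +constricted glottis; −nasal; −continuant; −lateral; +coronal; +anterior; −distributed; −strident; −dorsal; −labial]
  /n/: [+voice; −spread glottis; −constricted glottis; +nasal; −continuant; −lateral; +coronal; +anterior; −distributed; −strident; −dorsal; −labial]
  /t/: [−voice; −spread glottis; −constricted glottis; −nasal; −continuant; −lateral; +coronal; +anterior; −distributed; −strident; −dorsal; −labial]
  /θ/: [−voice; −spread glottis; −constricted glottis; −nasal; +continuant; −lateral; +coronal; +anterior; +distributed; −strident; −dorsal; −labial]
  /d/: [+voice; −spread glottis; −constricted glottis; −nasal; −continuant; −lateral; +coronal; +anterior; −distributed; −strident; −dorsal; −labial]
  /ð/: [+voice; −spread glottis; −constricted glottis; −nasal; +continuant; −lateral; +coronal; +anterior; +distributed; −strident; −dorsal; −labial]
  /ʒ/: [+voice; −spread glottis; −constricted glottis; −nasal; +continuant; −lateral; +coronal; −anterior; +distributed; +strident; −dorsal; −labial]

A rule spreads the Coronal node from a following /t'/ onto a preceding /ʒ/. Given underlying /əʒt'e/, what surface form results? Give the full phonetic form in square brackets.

[ərt'e]

Coronal immediately or transitively dominates [coronal], [anterior], [distributed], [strident].
After delinking /ʒ/'s Coronal and linking /t'/'s, the affected terminals become [+coronal], [+anterior], [−distributed], [−strident]; [voice], [spread glottis], [constricted glottis], … (outside Coronal) are retained from /ʒ/.
This feature bundle is that of [r], so /əʒt'e/ surfaces as [ərt'e].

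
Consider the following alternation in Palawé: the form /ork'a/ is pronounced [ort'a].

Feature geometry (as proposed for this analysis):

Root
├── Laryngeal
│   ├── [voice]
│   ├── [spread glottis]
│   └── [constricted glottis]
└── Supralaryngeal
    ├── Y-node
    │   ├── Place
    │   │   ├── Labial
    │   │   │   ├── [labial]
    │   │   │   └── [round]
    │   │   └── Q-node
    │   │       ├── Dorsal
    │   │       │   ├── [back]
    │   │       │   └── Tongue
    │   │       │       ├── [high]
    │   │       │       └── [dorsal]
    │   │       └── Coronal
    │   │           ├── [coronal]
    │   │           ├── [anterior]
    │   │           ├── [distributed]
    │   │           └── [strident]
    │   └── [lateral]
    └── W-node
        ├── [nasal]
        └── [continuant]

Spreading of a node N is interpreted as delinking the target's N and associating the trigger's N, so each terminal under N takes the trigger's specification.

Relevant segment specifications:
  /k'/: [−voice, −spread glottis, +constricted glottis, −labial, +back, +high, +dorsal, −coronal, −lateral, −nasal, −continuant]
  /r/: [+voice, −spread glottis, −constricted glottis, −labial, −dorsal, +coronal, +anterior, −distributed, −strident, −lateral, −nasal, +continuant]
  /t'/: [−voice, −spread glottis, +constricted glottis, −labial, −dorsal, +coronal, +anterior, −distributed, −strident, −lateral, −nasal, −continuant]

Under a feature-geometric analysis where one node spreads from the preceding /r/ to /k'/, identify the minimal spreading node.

Q-node

Feature comparison: [coronal], [anterior], [distributed], [strident], [dorsal], [high], [back] differ between /k'/ and [t']; the remaining terminals match.
In this geometry the lowest node dominating all of them is Q-node: every daughter of Q-node dominates only a proper subset, so no lower node suffices.
Delinking /k'/'s Q-node and associating /r/'s Q-node gives precisely the feature bundle of [t'].
[constricted glottis], [voice] stay as in /k'/ although /r/ differs there, so no node dominating them spread; among the remaining candidates Q-node is the lowest that derives the output.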